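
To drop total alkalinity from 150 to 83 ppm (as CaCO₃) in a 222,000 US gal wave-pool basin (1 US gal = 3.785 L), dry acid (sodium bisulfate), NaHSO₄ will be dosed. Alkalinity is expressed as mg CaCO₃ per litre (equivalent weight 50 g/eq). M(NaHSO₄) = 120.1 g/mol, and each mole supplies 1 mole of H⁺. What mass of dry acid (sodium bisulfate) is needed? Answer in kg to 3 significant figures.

Volume: 222,000 US gal × 3.785 L/gal = 840,270 L.
Alkalinity to neutralize: (150 − 83) = 67 mg/L as CaCO₃ × 840,270 L = 56,300 g as CaCO₃.
Equivalents of H⁺ required: 56,300 ÷ 50 g/eq = 1126 eq = 1126 mol NaHSO₄.
Mass of NaHSO₄: 1126 × 120.1 = 135,200 g.

135 kg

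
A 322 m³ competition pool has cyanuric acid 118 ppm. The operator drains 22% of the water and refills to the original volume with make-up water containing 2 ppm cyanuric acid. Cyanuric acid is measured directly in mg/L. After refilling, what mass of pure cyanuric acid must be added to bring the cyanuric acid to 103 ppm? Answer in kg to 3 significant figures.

Volume: 322 m³ = 322,000 L.
After draining 22% and refilling: 118 × 0.78 + 2 × 0.22 = 92.48 ppm.
Deficit to target: 103 − 92.48 = 10.52 mg/L.
Mass: 10.52 mg/L × 322,000 L = 3387 g cyanuric acid.

3.39 kg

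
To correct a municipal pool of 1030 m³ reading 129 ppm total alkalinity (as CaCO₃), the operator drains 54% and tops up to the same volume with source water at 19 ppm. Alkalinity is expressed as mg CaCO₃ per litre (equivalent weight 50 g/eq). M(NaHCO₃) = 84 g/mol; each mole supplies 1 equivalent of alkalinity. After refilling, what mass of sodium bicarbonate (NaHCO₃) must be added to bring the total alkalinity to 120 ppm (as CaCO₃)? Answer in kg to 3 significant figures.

87.2 kg

Volume: 1030 m³ = 1,030,000 L.
After draining 54% and refilling: 129 × 0.46 + 19 × 0.54 = 69.6 ppm.
Deficit to target: 120 − 69.6 = 50.4 mg/L.
As CaCO₃: 50.4 mg/L × 1,030,000 L = 51,910 g; ÷ 50 g/eq ÷ 1 = 1038 mol NaHCO₃.
Mass: 1038 × 84 = 87,210 g.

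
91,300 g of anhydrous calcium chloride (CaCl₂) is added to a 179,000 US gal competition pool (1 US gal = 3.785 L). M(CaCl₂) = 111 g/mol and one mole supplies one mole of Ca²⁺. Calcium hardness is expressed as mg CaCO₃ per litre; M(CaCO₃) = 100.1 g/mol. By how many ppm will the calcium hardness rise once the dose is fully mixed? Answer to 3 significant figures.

122 ppm

Volume: 179,000 US gal × 3.785 L/gal = 677,515 L.
Moles of Ca²⁺: 91,300 g ÷ 111 g/mol = 822.5 mol.
As CaCO₃: 822.5 mol × 100.1 g/mol = 82,330 g.
Rise: 82,330 g / 677,515 L × 1000 = 121.5 mg/L.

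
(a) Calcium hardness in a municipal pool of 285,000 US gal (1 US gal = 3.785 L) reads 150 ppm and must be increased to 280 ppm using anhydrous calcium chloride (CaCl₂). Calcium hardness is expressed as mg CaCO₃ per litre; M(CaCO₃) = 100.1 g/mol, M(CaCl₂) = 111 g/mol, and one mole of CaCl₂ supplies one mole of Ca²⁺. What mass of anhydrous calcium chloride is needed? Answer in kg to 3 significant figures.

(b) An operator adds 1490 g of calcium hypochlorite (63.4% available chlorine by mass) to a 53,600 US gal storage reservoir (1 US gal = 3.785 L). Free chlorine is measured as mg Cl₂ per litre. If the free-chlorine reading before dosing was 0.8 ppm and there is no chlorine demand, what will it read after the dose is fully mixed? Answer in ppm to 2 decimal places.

(a) Volume: 285,000 US gal × 3.785 L/gal = 1,078,725 L.
(a) Hardness to add: (280 − 150) = 130 mg/L as CaCO₃ × 1,078,725 L = 140,200 g as CaCO₃.
(a) Moles of Ca²⁺ (1 mol Ca²⁺ ≡ 1 mol CaCO₃): 140,200 / 100.1 g/mol = 1401 mol.
(a) Mass of CaCl₂: 1401 × 111 = 155,500 g.

(b) Volume: 53,600 US gal × 3.785 L/gal = 202,876 L.
(b) Available chlorine delivered: 1490 g × 0.634 = 944.7 g as Cl₂.
(b) Concentration rise: 944.7 g / 202,876 L = 4.656 mg/L = 4.66 ppm.
(b) Final FC: 0.8 + 4.66 = 5.46 ppm.

(a) 156 kg; (b) 5.46 ppm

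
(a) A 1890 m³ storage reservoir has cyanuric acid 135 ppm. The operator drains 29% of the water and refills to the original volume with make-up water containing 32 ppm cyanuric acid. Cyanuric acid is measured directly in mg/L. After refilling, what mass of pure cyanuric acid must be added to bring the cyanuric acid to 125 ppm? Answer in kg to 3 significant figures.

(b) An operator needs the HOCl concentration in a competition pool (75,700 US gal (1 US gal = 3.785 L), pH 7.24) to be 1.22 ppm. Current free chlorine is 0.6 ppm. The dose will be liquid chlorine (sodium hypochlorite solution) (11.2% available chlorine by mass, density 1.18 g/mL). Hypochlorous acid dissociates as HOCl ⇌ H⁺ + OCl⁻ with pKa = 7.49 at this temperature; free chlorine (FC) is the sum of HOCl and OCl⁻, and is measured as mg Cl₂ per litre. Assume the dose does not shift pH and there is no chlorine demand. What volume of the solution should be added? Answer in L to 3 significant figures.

(a) Volume: 1890 m³ = 1,890,000 L.
(a) After draining 29% and refilling: 135 × 0.71 + 32 × 0.29 = 105.13 ppm.
(a) Deficit to target: 125 − 105.13 = 19.87 mg/L.
(a) Mass: 19.87 mg/L × 1,890,000 L = 37,550 g cyanuric acid.

(b) Volume: 75,700 US gal × 3.785 L/gal = 286,524 L.
(b) [OCl⁻]/[HOCl] = 10^(pH − pKa) = 10^(7.24 − 7.49) = 0.5623; fraction as HOCl = 1/(1 + 0.5623) = 0.6401.
(b) Free chlorine required for 1.22 ppm HOCl: 1.22 / 0.6401 = 1.906 ppm.
(b) FC to add: 1.906 − 0.6 = 1.306 mg/L as Cl₂.
(b) Cl₂ equivalent: 1.306 mg/L × 286,524 L = 374.2 g.
(b) Product at 11.2% available Cl: 374.2 / 0.112 = 3341 g.
(b) Volume: 3341 g ÷ 1.18 g/mL = 2832 mL.

(a) 37.6 kg; (b) 2.83 L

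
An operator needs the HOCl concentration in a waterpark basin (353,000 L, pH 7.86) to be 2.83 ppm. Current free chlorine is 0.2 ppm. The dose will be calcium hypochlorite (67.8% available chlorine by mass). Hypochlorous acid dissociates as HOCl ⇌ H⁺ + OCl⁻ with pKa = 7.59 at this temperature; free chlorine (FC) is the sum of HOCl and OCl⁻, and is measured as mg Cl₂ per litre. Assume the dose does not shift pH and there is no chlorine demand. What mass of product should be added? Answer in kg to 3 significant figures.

4.11 kg

[OCl⁻]/[HOCl] = 10^(pH − pKa) = 10^(7.86 − 7.59) = 1.862; fraction as HOCl = 1/(1 + 1.862) = 0.3494.
Free chlorine required for 2.83 ppm HOCl: 2.83 / 0.3494 = 8.1 ppm.
FC to add: 8.1 − 0.2 = 7.9 mg/L as Cl₂.
Cl₂ equivalent: 7.9 mg/L × 353,000 L = 2789 g.
Product at 67.8% available Cl: 2789 / 0.678 = 4113 g.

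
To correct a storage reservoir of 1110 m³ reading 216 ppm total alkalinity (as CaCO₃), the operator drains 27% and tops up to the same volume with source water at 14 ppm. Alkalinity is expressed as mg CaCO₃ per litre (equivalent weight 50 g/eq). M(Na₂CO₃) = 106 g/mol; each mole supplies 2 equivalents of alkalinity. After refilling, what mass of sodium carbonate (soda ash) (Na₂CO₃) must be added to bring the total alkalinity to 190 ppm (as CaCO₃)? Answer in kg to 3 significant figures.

33.6 kg

Volume: 1110 m³ = 1,110,000 L.
After draining 27% and refilling: 216 × 0.73 + 14 × 0.27 = 161.46 ppm.
Deficit to target: 190 − 161.46 = 28.54 mg/L.
As CaCO₃: 28.54 mg/L × 1,110,000 L = 31,680 g; ÷ 50 g/eq ÷ 2 = 316.8 mol Na₂CO₃.
Mass: 316.8 × 106 = 33,580 g.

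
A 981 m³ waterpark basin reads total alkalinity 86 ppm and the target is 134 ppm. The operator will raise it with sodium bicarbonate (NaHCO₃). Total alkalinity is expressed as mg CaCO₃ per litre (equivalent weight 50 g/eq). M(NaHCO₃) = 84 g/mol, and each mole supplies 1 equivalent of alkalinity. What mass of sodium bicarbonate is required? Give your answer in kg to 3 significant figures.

Volume: 981 m³ = 981,000 L.
Alkalinity to add: (134 − 86) = 48 mg/L as CaCO₃ × 981,000 L = 47,090 g as CaCO₃.
Equivalents: 47,090 g ÷ 50 g/eq = 941.8 eq.
NaHCO₃ supplies 1 eq per mole → 941.8 mol.
Mass: 941.8 mol × 84 g/mol = 79,110 g.

79.1 kg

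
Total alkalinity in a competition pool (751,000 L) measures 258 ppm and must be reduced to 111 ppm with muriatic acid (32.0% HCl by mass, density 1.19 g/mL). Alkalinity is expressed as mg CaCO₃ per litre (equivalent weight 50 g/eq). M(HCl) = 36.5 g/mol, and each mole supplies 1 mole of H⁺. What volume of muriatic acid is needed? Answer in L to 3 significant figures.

212 L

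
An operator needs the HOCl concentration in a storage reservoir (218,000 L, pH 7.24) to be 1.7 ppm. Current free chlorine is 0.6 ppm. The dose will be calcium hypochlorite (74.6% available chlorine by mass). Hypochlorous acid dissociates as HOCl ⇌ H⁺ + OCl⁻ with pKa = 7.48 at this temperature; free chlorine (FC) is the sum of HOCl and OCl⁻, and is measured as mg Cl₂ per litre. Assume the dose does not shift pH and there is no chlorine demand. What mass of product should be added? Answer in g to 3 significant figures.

607 g

[OCl⁻]/[HOCl] = 10^(pH − pKa) = 10^(7.24 − 7.48) = 0.5754; fraction as HOCl = 1/(1 + 0.5754) = 0.6347.
Free chlorine required for 1.7 ppm HOCl: 1.7 / 0.6347 = 2.678 ppm.
FC to add: 2.678 − 0.6 = 2.078 mg/L as Cl₂.
Cl₂ equivalent: 2.078 mg/L × 218,000 L = 453.1 g.
Product at 74.6% available Cl: 453.1 / 0.746 = 607.3 g.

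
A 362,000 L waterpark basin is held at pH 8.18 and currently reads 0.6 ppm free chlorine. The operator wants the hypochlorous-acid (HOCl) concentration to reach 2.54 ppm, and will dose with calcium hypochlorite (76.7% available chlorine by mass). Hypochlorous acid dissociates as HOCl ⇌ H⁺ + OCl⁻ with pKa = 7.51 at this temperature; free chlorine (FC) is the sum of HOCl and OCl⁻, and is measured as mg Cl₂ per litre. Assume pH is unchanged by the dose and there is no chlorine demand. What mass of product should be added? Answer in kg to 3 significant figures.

6.52 kg

[OCl⁻]/[HOCl] = 10^(pH − pKa) = 10^(8.18 − 7.51) = 4.677; fraction as HOCl = 1/(1 + 4.677) = 0.1761.
Free chlorine required for 2.54 ppm HOCl: 2.54 / 0.1761 = 14.42 ppm.
FC to add: 14.42 − 0.6 = 13.82 mg/L as Cl₂.
Cl₂ equivalent: 13.82 mg/L × 362,000 L = 5003 g.
Product at 76.7% available Cl: 5003 / 0.767 = 6523 g.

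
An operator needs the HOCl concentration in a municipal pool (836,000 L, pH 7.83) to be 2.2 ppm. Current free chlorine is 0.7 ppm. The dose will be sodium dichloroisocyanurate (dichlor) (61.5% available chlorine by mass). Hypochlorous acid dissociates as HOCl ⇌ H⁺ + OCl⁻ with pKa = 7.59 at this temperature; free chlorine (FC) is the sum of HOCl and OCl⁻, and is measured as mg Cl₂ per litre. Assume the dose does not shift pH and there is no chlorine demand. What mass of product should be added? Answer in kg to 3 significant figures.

[OCl⁻]/[HOCl] = 10^(pH − pKa) = 10^(7.83 − 7.59) = 1.738; fraction as HOCl = 1/(1 + 1.738) = 0.3653.
Free chlorine required for 2.2 ppm HOCl: 2.2 / 0.3653 = 6.023 ppm.
FC to add: 6.023 − 0.7 = 5.323 mg/L as Cl₂.
Cl₂ equivalent: 5.323 mg/L × 836,000 L = 4450 g.
Product at 61.5% available Cl: 4450 / 0.615 = 7236 g.

7.24 kg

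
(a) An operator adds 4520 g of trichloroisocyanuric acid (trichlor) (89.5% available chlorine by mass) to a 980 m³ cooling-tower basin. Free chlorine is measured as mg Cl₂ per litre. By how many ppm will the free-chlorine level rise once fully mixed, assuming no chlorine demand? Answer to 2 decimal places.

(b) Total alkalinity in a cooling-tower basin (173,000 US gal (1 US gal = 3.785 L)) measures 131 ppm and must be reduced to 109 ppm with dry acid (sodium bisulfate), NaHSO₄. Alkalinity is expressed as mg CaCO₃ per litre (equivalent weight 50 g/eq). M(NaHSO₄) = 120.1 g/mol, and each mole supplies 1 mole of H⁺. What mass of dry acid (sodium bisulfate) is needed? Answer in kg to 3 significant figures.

(a) Volume: 980 m³ = 980,000 L.
(a) Available chlorine delivered: 4520 g × 0.895 = 4045 g as Cl₂.
(a) Concentration rise: 4045 g / 980,000 L = 4.128 mg/L = 4.13 ppm.

(b) Volume: 173,000 US gal × 3.785 L/gal = 654,805 L.
(b) Alkalinity to neutralize: (131 − 109) = 22 mg/L as CaCO₃ × 654,805 L = 14,410 g as CaCO₃.
(b) Equivalents of H⁺ required: 14,410 ÷ 50 g/eq = 288.1 eq = 288.1 mol NaHSO₄.
(b) Mass of NaHSO₄: 288.1 × 120.1 = 34,600 g.

(a) 4.13 ppm; (b) 34.6 kg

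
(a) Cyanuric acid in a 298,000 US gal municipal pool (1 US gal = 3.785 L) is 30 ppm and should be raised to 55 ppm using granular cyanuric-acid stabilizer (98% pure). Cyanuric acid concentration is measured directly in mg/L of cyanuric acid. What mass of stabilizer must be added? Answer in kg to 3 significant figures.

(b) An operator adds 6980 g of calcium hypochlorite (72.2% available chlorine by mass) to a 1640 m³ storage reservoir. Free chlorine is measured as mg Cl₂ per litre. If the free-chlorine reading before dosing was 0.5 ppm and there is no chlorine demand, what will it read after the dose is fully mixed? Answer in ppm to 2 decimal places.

(a) Volume: 298,000 US gal × 3.785 L/gal = 1,127,930 L.
(a) CYA to add: (55 − 30) = 25 mg/L × 1,127,930 L = 28,200 g cyanuric acid.
(a) At 98% purity: 28,200 / 0.98 = 28,770 g product.

(b) Volume: 1640 m³ = 1,640,000 L.
(b) Available chlorine delivered: 6980 g × 0.722 = 5040 g as Cl₂.
(b) Concentration rise: 5040 g / 1,640,000 L = 3.073 mg/L = 3.07 ppm.
(b) Final FC: 0.5 + 3.07 = 3.57 ppm.

(a) 28.8 kg; (b) 3.57 ppm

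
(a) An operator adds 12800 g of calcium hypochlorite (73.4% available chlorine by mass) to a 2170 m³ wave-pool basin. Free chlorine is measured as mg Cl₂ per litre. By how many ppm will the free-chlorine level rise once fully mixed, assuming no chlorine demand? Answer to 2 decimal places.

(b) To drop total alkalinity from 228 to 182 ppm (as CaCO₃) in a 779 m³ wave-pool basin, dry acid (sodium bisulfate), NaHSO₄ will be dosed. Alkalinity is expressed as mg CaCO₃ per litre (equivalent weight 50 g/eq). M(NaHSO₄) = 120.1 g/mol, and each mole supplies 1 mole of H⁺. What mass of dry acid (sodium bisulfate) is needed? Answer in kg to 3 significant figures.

(a) 4.33 ppm; (b) 86.1 kg

(a) Volume: 2170 m³ = 2,170,000 L.
(a) Available chlorine delivered: 12,800 g × 0.734 = 9395 g as Cl₂.
(a) Concentration rise: 9395 g / 2,170,000 L = 4.33 mg/L = 4.33 ppm.

(b) Volume: 779 m³ = 779,000 L.
(b) Alkalinity to neutralize: (228 − 182) = 46 mg/L as CaCO₃ × 779,000 L = 35,830 g as CaCO₃.
(b) Equivalents of H⁺ required: 35,830 ÷ 50 g/eq = 716.7 eq = 716.7 mol NaHSO₄.
(b) Mass of NaHSO₄: 716.7 × 120.1 = 86,070 g.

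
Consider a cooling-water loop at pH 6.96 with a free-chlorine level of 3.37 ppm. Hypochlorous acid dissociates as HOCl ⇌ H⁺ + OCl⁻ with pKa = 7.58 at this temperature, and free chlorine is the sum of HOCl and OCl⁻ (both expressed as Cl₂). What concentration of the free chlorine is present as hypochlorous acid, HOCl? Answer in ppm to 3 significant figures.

[OCl⁻]/[HOCl] = 10^(pH − pKa) = 10^(6.96 − 7.58) = 10^-0.62 = 0.2399.
Fraction as HOCl = 1 / (1 + 0.2399) = 0.8065.
HOCl = 0.8065 × 3.37 ppm = 2.718 ppm.

2.72 ppm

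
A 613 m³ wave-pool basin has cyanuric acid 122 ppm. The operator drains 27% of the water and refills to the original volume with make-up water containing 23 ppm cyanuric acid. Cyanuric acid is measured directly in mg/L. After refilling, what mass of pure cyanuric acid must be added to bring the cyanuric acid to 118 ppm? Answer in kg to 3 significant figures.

Volume: 613 m³ = 613,000 L.
After draining 27% and refilling: 122 × 0.73 + 23 × 0.27 = 95.27 ppm.
Deficit to target: 118 − 95.27 = 22.73 mg/L.
Mass: 22.73 mg/L × 613,000 L = 13,930 g cyanuric acid.

13.9 kg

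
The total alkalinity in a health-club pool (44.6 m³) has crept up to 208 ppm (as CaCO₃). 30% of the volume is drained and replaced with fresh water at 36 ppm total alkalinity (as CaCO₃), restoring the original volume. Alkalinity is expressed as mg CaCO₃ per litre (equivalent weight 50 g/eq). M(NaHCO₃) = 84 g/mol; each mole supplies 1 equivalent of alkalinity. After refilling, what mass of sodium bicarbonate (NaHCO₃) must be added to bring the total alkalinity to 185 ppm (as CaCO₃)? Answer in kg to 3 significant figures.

2.14 kg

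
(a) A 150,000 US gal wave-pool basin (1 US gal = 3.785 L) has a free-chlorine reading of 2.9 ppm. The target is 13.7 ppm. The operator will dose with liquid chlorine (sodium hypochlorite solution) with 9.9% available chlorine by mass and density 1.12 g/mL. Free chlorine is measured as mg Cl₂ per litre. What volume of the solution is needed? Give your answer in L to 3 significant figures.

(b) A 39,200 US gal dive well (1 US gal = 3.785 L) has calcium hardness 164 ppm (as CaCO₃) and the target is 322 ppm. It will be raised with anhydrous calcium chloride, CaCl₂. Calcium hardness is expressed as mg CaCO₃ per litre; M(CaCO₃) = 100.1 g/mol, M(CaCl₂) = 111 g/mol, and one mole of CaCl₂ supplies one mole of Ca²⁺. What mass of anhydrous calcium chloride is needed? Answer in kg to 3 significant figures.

(a) Volume: 150,000 US gal × 3.785 L/gal = 567,750 L.
(a) Chlorine deficit: 13.7 − 2.9 = 10.8 ppm = 10.8 mg/L as Cl₂.
(a) Cl₂ equivalent needed: 10.8 mg/L × 567,750 L = 6,132,000 mg = 6132 g.
(a) Product at 9.9% available chlorine: 6132 / 0.099 = 61,940 g.
(a) Volume at density 1.12 g/mL: 61,940 g ÷ 1.12 g/mL = 55,300 mL.

(b) Volume: 39,200 US gal × 3.785 L/gal = 148,372 L.
(b) Hardness to add: (322 − 164) = 158 mg/L as CaCO₃ × 148,372 L = 23,440 g as CaCO₃.
(b) Moles of Ca²⁺ (1 mol Ca²⁺ ≡ 1 mol CaCO₃): 23,440 / 100.1 g/mol = 234.2 mol.
(b) Mass of CaCl₂: 234.2 × 111 = 26,000 g.

(a) 55.3 L; (b) 26.0 kg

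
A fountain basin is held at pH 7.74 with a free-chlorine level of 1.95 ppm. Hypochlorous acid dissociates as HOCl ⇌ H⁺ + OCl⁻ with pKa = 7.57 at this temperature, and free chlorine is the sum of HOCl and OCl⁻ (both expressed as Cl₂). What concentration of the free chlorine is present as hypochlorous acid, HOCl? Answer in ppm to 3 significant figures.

[OCl⁻]/[HOCl] = 10^(pH − pKa) = 10^(7.74 − 7.57) = 10^0.17 = 1.479.
Fraction as HOCl = 1 / (1 + 1.479) = 0.4034.
HOCl = 0.4034 × 1.95 ppm = 0.7866 ppm.

0.787 ppm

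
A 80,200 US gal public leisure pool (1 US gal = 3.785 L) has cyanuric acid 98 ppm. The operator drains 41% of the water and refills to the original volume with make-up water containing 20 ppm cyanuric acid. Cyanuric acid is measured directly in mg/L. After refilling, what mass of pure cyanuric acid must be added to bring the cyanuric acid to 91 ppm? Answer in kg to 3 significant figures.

Volume: 80,200 US gal × 3.785 L/gal = 303,557 L.
After draining 41% and refilling: 98 × 0.59 + 20 × 0.41 = 66.02 ppm.
Deficit to target: 91 − 66.02 = 24.98 mg/L.
Mass: 24.98 mg/L × 303,557 L = 7583 g cyanuric acid.

7.58 kg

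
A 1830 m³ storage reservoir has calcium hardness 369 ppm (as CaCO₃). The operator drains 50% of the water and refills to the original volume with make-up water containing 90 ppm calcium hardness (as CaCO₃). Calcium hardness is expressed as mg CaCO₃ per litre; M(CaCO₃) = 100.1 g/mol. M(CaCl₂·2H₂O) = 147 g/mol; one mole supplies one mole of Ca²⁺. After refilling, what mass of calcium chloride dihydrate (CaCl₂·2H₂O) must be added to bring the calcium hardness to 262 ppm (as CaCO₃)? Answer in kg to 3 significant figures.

87.3 kg

Volume: 1830 m³ = 1,830,000 L.
After draining 50% and refilling: 369 × 0.50 + 90 × 0.50 = 229.5 ppm.
Deficit to target: 262 − 229.5 = 32.5 mg/L.
As CaCO₃: 32.5 mg/L × 1,830,000 L = 59,480 g; ÷ 100.1 = 594.2 mol Ca²⁺.
Mass: 594.2 × 147 = 87,340 g.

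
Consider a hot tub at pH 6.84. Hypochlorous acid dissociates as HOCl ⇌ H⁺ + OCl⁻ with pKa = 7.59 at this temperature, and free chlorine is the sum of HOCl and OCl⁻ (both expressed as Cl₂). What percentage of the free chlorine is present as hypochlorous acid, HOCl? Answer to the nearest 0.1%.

[OCl⁻]/[HOCl] = 10^(pH − pKa) = 10^(6.84 − 7.59) = 10^-0.75 = 0.1778.
Fraction as HOCl = 1 / (1 + 0.1778) = 0.849.

84.9%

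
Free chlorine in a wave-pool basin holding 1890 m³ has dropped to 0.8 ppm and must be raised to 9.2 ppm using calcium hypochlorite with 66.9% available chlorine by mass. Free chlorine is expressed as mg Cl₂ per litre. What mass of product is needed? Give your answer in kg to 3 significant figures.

Volume: 1890 m³ = 1,890,000 L.
Chlorine deficit: 9.2 − 0.8 = 8.4 ppm = 8.4 mg/L as Cl₂.
Cl₂ equivalent needed: 8.4 mg/L × 1,890,000 L = 15,880,000 mg = 15,880 g.
Product at 66.9% available chlorine: 15,880 / 0.669 = 23,730 g.

23.7 kg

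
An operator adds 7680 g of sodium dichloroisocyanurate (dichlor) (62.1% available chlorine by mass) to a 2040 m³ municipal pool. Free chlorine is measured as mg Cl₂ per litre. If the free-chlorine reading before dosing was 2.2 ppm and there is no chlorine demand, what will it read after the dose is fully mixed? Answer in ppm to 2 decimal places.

4.54 ppm

Volume: 2040 m³ = 2,040,000 L.
Available chlorine delivered: 7680 g × 0.621 = 4769 g as Cl₂.
Concentration rise: 4769 g / 2,040,000 L = 2.338 mg/L = 2.34 ppm.
Final FC: 2.2 + 2.34 = 4.54 ppm.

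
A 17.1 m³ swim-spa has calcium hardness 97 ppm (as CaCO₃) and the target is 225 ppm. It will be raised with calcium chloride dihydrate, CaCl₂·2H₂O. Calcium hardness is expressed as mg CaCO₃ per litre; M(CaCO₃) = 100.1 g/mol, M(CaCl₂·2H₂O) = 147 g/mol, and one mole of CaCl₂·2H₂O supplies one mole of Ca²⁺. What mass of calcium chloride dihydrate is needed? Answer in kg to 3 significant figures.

3.21 kg

Volume: 17.1 m³ = 17,100 L.
Hardness to add: (225 − 97) = 128 mg/L as CaCO₃ × 17,100 L = 2189 g as CaCO₃.
Moles of Ca²⁺ (1 mol Ca²⁺ ≡ 1 mol CaCO₃): 2189 / 100.1 g/mol = 21.87 mol.
Mass of CaCl₂·2H₂O: 21.87 × 147 = 3214 g.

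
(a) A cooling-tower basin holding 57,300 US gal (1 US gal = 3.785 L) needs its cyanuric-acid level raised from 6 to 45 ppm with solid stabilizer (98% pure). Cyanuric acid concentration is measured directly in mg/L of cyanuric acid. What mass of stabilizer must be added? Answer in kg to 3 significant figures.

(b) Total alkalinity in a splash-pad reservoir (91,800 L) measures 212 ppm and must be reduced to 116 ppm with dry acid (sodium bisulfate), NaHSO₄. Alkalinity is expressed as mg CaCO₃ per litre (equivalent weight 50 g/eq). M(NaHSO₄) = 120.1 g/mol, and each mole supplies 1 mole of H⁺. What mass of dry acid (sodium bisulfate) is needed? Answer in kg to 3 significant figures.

(a) 8.63 kg; (b) 21.2 kg

(a) Volume: 57,300 US gal × 3.785 L/gal = 216,880 L.
(a) CYA to add: (45 − 6) = 39 mg/L × 216,880 L = 8458 g cyanuric acid.
(a) At 98% purity: 8458 / 0.98 = 8631 g product.

(b) Alkalinity to neutralize: (212 − 116) = 96 mg/L as CaCO₃ × 91,800 L = 8813 g as CaCO₃.
(b) Equivalents of H⁺ required: 8813 ÷ 50 g/eq = 176.3 eq = 176.3 mol NaHSO₄.
(b) Mass of NaHSO₄: 176.3 × 120.1 = 21,170 g.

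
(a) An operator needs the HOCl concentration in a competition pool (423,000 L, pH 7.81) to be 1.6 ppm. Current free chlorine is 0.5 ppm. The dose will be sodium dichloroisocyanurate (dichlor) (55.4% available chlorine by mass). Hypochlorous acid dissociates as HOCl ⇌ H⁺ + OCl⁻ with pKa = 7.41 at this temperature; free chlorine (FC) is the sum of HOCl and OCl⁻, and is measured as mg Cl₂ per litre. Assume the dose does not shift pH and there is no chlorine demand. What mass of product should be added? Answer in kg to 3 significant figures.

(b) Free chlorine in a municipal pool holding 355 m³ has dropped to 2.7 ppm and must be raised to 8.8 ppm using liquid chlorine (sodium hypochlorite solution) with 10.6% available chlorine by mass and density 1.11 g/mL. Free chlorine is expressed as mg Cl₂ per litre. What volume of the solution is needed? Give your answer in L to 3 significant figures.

(a) [OCl⁻]/[HOCl] = 10^(pH − pKa) = 10^(7.81 − 7.41) = 2.512; fraction as HOCl = 1/(1 + 2.512) = 0.2847.
(a) Free chlorine required for 1.6 ppm HOCl: 1.6 / 0.2847 = 5.619 ppm.
(a) FC to add: 5.619 − 0.5 = 5.119 mg/L as Cl₂.
(a) Cl₂ equivalent: 5.119 mg/L × 423,000 L = 2165 g.
(a) Product at 55.4% available Cl: 2165 / 0.554 = 3909 g.

(b) Volume: 355 m³ = 355,000 L.
(b) Chlorine deficit: 8.8 − 2.7 = 6.1 ppm = 6.1 mg/L as Cl₂.
(b) Cl₂ equivalent needed: 6.1 mg/L × 355,000 L = 2,166,000 mg = 2166 g.
(b) Product at 10.6% available chlorine: 2166 / 0.106 = 20,430 g.
(b) Volume at density 1.11 g/mL: 20,430 g ÷ 1.11 g/mL = 18,400 mL.

(a) 3.91 kg; (b) 18.4 L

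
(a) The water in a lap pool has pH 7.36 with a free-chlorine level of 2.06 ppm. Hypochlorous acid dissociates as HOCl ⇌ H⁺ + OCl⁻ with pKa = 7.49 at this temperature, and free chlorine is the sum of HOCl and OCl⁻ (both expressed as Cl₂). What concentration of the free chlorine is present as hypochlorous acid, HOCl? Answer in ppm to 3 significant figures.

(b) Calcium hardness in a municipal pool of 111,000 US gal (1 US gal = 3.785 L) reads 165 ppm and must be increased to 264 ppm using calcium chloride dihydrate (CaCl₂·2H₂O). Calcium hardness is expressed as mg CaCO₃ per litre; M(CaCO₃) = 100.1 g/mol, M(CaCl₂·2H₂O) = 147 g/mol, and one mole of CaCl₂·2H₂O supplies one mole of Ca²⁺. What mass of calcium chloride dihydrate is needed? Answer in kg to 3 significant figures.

(a) 1.18 ppm; (b) 61.1 kg

(a) [OCl⁻]/[HOCl] = 10^(pH − pKa) = 10^(7.36 − 7.49) = 10^-0.13 = 0.7413.
(a) Fraction as HOCl = 1 / (1 + 0.7413) = 0.5743.
(a) HOCl = 0.5743 × 2.06 ppm = 1.183 ppm.

(b) Volume: 111,000 US gal × 3.785 L/gal = 420,135 L.
(b) Hardness to add: (264 − 165) = 99 mg/L as CaCO₃ × 420,135 L = 41,590 g as CaCO₃.
(b) Moles of Ca²⁺ (1 mol Ca²⁺ ≡ 1 mol CaCO₃): 41,590 / 100.1 g/mol = 415.5 mol.
(b) Mass of CaCl₂·2H₂O: 415.5 × 147 = 61,080 g.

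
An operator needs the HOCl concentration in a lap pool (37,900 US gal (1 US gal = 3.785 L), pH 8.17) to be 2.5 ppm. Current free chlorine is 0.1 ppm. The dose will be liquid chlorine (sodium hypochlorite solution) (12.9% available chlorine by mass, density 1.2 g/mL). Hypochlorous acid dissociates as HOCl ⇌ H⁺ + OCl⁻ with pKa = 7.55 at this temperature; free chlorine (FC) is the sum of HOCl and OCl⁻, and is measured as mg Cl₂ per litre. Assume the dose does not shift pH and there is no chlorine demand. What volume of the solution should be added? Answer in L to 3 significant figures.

11.9 L

Volume: 37,900 US gal × 3.785 L/gal = 143,452 L.
[OCl⁻]/[HOCl] = 10^(pH − pKa) = 10^(8.17 − 7.55) = 4.169; fraction as HOCl = 1/(1 + 4.169) = 0.1935.
Free chlorine required for 2.5 ppm HOCl: 2.5 / 0.1935 = 12.92 ppm.
FC to add: 12.92 − 0.1 = 12.82 mg/L as Cl₂.
Cl₂ equivalent: 12.82 mg/L × 143,452 L = 1839 g.
Product at 12.9% available Cl: 1839 / 0.129 = 14,260 g.
Volume: 14,260 g ÷ 1.2 g/mL = 11,880 mL.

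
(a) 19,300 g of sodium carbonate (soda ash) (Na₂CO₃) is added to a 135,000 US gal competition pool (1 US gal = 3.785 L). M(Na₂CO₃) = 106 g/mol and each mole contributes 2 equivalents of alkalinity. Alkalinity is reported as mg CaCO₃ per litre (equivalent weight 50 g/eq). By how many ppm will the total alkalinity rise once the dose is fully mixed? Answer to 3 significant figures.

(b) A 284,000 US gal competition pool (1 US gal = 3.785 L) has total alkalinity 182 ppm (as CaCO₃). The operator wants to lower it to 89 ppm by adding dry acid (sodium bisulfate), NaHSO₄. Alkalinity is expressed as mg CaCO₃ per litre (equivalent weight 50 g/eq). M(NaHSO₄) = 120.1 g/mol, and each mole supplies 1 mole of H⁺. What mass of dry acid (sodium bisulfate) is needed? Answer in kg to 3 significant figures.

(a) Volume: 135,000 US gal × 3.785 L/gal = 510,975 L.
(a) Moles of Na₂CO₃: 19,300 g ÷ 106 g/mol = 182.1 mol → 364.2 eq of alkalinity.
(a) As CaCO₃: 364.2 eq × 50 g/eq = 18,210 g.
(a) Rise: 18,210 g / 510,975 L × 1000 = 35.63 mg/L.

(b) Volume: 284,000 US gal × 3.785 L/gal = 1,074,940 L.
(b) Alkalinity to neutralize: (182 − 89) = 93 mg/L as CaCO₃ × 1,074,940 L = 99,970 g as CaCO₃.
(b) Equivalents of H⁺ required: 99,970 ÷ 50 g/eq = 1999 eq = 1999 mol NaHSO₄.
(b) Mass of NaHSO₄: 1999 × 120.1 = 240,100 g.

(a) 35.6 ppm; (b) 240 kg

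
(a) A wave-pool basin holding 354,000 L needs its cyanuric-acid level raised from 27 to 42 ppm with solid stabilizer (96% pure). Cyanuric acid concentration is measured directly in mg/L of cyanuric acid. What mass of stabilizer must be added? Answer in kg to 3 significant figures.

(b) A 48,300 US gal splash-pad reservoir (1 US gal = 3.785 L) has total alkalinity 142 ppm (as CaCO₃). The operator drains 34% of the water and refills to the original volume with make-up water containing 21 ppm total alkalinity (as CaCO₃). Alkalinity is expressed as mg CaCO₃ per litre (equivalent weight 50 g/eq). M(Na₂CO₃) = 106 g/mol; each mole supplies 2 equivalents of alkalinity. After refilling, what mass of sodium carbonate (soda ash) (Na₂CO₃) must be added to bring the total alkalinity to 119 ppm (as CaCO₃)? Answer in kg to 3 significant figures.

(a) CYA to add: (42 − 27) = 15 mg/L × 354,000 L = 5310 g cyanuric acid.
(a) At 96% purity: 5310 / 0.96 = 5531 g product.

(b) Volume: 48,300 US gal × 3.785 L/gal = 182,816 L.
(b) After draining 34% and refilling: 142 × 0.66 + 21 × 0.34 = 100.86 ppm.
(b) Deficit to target: 119 − 100.86 = 18.14 mg/L.
(b) As CaCO₃: 18.14 mg/L × 182,816 L = 3316 g; ÷ 50 g/eq ÷ 2 = 33.16 mol Na₂CO₃.
(b) Mass: 33.16 × 106 = 3515 g.

(a) 5.53 kg; (b) 3.52 kg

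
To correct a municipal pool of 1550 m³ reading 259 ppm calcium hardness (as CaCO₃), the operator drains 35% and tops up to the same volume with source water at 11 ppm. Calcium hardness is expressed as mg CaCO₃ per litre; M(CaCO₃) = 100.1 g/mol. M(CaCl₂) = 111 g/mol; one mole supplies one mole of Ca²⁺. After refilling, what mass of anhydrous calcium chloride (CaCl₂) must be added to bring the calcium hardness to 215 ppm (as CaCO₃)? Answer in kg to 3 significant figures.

Volume: 1550 m³ = 1,550,000 L.
After draining 35% and refilling: 259 × 0.65 + 11 × 0.35 = 172.2 ppm.
Deficit to target: 215 − 172.2 = 42.8 mg/L.
As CaCO₃: 42.8 mg/L × 1,550,000 L = 66,340 g; ÷ 100.1 = 662.7 mol Ca²⁺.
Mass: 662.7 × 111 = 73,560 g.

73.6 kg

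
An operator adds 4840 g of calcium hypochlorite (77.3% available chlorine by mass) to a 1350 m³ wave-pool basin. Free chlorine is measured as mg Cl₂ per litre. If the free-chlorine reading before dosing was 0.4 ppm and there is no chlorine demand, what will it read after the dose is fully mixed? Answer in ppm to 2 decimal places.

3.17 ppm

Volume: 1350 m³ = 1,350,000 L.
Available chlorine delivered: 4840 g × 0.773 = 3741 g as Cl₂.
Concentration rise: 3741 g / 1,350,000 L = 2.771 mg/L = 2.77 ppm.
Final FC: 0.4 + 2.77 = 3.17 ppm.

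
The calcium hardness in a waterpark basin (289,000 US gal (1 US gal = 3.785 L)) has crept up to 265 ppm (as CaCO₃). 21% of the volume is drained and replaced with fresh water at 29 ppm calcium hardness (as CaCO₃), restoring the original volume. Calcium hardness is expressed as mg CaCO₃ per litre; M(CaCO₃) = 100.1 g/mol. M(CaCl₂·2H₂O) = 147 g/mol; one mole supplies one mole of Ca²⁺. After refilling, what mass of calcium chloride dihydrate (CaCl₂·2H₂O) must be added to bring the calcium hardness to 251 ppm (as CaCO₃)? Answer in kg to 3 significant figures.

Volume: 289,000 US gal × 3.785 L/gal = 1,093,865 L.
After draining 21% and refilling: 265 × 0.79 + 29 × 0.21 = 215.44 ppm.
Deficit to target: 251 − 215.44 = 35.56 mg/L.
As CaCO₃: 35.56 mg/L × 1,093,865 L = 38,900 g; ÷ 100.1 = 388.6 mol Ca²⁺.
Mass: 388.6 × 147 = 57,120 g.

57.1 kg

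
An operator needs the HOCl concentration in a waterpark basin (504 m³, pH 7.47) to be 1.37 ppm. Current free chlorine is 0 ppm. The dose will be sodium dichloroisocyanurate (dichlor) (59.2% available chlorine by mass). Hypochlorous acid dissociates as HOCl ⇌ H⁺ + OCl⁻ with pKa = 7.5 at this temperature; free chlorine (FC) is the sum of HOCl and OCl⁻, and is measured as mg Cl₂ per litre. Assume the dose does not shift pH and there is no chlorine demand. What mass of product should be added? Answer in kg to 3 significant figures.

Volume: 504 m³ = 504,000 L.
[OCl⁻]/[HOCl] = 10^(pH − pKa) = 10^(7.47 − 7.5) = 0.9333; fraction as HOCl = 1/(1 + 0.9333) = 0.5173.
Free chlorine required for 1.37 ppm HOCl: 1.37 / 0.5173 = 2.649 ppm.
FC to add: 2.649 − 0 = 2.649 mg/L as Cl₂.
Cl₂ equivalent: 2.649 mg/L × 504,000 L = 1335 g.
Product at 59.2% available Cl: 1335 / 0.592 = 2255 g.

2.25 kg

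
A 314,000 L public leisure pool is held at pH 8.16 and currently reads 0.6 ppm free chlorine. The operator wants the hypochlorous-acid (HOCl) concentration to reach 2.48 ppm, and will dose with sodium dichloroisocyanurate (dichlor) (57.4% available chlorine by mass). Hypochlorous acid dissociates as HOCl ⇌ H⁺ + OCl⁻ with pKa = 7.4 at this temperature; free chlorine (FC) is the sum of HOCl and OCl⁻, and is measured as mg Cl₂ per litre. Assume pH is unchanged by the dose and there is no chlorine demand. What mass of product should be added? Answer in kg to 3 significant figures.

[OCl⁻]/[HOCl] = 10^(pH − pKa) = 10^(8.16 − 7.4) = 5.754; fraction as HOCl = 1/(1 + 5.754) = 0.1481.
Free chlorine required for 2.48 ppm HOCl: 2.48 / 0.1481 = 16.75 ppm.
FC to add: 16.75 − 0.6 = 16.15 mg/L as Cl₂.
Cl₂ equivalent: 16.15 mg/L × 314,000 L = 5071 g.
Product at 57.4% available Cl: 5071 / 0.574 = 8835 g.

8.84 kg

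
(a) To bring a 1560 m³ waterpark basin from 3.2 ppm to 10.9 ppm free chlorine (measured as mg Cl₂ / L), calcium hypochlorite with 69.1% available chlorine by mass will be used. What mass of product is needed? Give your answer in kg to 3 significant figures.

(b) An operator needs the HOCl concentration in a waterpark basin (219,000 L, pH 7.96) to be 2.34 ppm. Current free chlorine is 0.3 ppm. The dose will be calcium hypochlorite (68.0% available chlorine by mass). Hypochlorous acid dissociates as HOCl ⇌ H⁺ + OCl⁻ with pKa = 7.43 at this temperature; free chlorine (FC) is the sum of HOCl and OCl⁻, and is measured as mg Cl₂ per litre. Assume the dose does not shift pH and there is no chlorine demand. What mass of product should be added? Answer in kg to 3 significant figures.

(a) 17.4 kg; (b) 3.21 kg

(a) Volume: 1560 m³ = 1,560,000 L.
(a) Chlorine deficit: 10.9 − 3.2 = 7.7 ppm = 7.7 mg/L as Cl₂.
(a) Cl₂ equivalent needed: 7.7 mg/L × 1,560,000 L = 12,010,000 mg = 12,010 g.
(a) Product at 69.1% available chlorine: 12,010 / 0.691 = 17,380 g.

(b) [OCl⁻]/[HOCl] = 10^(pH − pKa) = 10^(7.96 − 7.43) = 3.388; fraction as HOCl = 1/(1 + 3.388) = 0.2279.
(b) Free chlorine required for 2.34 ppm HOCl: 2.34 / 0.2279 = 10.27 ppm.
(b) FC to add: 10.27 − 0.3 = 9.969 mg/L as Cl₂.
(b) Cl₂ equivalent: 9.969 mg/L × 219,000 L = 2183 g.
(b) Product at 68.0% available Cl: 2183 / 0.68 = 3211 g.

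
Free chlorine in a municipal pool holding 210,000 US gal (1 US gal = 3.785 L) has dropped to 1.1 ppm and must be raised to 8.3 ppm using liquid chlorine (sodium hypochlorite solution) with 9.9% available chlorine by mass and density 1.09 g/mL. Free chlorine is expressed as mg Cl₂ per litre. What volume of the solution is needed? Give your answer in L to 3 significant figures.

Volume: 210,000 US gal × 3.785 L/gal = 794,850 L.
Chlorine deficit: 8.3 − 1.1 = 7.2 ppm = 7.2 mg/L as Cl₂.
Cl₂ equivalent needed: 7.2 mg/L × 794,850 L = 5,723,000 mg = 5723 g.
Product at 9.9% available chlorine: 5723 / 0.099 = 57,810 g.
Volume at density 1.09 g/mL: 57,810 g ÷ 1.09 g/mL = 53,030 mL.

53.0 L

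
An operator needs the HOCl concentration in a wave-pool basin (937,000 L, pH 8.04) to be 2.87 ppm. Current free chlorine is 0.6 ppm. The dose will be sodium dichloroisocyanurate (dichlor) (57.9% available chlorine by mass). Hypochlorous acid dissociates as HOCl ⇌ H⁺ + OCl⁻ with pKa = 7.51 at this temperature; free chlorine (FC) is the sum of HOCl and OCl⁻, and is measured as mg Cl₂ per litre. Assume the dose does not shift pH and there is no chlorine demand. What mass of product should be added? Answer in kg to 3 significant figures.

19.4 kg

[OCl⁻]/[HOCl] = 10^(pH − pKa) = 10^(8.04 − 7.51) = 3.388; fraction as HOCl = 1/(1 + 3.388) = 0.2279.
Free chlorine required for 2.87 ppm HOCl: 2.87 / 0.2279 = 12.59 ppm.
FC to add: 12.59 − 0.6 = 11.99 mg/L as Cl₂.
Cl₂ equivalent: 11.99 mg/L × 937,000 L = 11,240 g.
Product at 57.9% available Cl: 11,240 / 0.579 = 19,410 g.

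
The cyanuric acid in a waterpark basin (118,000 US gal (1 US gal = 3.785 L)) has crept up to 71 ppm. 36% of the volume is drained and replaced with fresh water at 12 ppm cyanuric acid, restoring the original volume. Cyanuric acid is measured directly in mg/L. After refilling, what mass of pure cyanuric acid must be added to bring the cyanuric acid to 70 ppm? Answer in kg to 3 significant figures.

9.04 kg

Volume: 118,000 US gal × 3.785 L/gal = 446,630 L.
After draining 36% and refilling: 71 × 0.64 + 12 × 0.36 = 49.76 ppm.
Deficit to target: 70 − 49.76 = 20.24 mg/L.
Mass: 20.24 mg/L × 446,630 L = 9040 g cyanuric acid.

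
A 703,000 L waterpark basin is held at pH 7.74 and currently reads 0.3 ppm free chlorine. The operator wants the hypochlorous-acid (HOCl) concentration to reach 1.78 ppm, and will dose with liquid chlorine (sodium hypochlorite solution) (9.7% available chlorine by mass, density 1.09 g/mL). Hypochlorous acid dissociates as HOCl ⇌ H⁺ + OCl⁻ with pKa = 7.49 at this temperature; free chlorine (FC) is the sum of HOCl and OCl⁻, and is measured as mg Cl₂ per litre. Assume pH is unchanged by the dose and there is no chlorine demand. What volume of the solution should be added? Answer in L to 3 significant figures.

30.9 L

[OCl⁻]/[HOCl] = 10^(pH − pKa) = 10^(7.74 − 7.49) = 1.778; fraction as HOCl = 1/(1 + 1.778) = 0.3599.
Free chlorine required for 1.78 ppm HOCl: 1.78 / 0.3599 = 4.945 ppm.
FC to add: 4.945 − 0.3 = 4.645 mg/L as Cl₂.
Cl₂ equivalent: 4.645 mg/L × 703,000 L = 3266 g.
Product at 9.7% available Cl: 3266 / 0.097 = 33,670 g.
Volume: 33,670 g ÷ 1.09 g/mL = 30,890 mL.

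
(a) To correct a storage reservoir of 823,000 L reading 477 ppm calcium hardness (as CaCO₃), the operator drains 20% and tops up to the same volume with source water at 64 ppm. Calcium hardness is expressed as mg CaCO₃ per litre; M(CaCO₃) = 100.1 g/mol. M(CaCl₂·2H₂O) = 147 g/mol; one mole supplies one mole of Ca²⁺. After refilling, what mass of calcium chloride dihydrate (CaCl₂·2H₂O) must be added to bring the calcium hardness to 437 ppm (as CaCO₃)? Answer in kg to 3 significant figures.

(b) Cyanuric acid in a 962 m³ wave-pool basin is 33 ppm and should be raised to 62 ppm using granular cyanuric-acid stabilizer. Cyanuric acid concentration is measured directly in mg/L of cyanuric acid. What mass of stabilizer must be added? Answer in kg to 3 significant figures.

(a) After draining 20% and refilling: 477 × 0.80 + 64 × 0.20 = 394.4 ppm.
(a) Deficit to target: 437 − 394.4 = 42.6 mg/L.
(a) As CaCO₃: 42.6 mg/L × 823,000 L = 35,060 g; ÷ 100.1 = 350.2 mol Ca²⁺.
(a) Mass: 350.2 × 147 = 51,490 g.

(b) Volume: 962 m³ = 962,000 L.
(b) CYA to add: (62 − 33) = 29 mg/L × 962,000 L = 27,900 g cyanuric acid.

(a) 51.5 kg; (b) 27.9 kg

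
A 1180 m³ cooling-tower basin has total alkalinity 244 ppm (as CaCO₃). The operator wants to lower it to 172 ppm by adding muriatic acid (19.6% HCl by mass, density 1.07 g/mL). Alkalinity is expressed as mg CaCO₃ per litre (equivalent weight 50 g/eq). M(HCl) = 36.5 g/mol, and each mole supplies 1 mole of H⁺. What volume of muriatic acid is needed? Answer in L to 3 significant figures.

296 L

Volume: 1180 m³ = 1,180,000 L.
Alkalinity to neutralize: (244 − 172) = 72 mg/L as CaCO₃ × 1,180,000 L = 84,960 g as CaCO₃.
Equivalents of H⁺ required: 84,960 ÷ 50 g/eq = 1699 eq = 1699 mol HCl.
Mass of HCl: 1699 × 36.5 = 62,020 g.
Mass of 19.6% solution: 62,020 / 0.196 = 316,400 g.
Volume: 316,400 g ÷ 1.07 g/mL = 295,700 mL.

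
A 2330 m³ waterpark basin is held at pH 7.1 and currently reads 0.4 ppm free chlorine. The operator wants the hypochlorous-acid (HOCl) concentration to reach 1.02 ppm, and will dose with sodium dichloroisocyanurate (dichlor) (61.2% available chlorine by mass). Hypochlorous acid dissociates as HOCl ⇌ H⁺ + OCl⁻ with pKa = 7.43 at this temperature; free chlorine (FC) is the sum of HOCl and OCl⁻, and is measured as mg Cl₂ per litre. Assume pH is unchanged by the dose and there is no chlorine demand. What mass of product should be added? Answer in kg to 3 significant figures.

4.18 kg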